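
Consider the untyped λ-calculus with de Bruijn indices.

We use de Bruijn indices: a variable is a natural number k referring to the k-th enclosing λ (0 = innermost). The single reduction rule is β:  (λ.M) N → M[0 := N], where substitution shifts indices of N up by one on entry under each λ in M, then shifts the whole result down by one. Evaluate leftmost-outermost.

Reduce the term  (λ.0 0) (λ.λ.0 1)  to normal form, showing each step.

Answer: normal form = λ.0 (λ.λ.0 1)  (in 2 steps)

Derivation:
  start: (λ.0 0) (λ.λ.0 1)
  [1] (λ.λ.0 1) (λ.λ.0 1)
  [2] λ.0 (λ.λ.0 1)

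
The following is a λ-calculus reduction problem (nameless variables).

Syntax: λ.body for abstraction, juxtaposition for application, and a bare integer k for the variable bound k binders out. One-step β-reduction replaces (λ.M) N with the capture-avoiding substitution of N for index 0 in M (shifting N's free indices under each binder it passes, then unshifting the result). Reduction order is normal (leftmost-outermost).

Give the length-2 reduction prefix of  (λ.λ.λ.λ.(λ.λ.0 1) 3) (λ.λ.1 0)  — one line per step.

  start: (λ.λ.λ.λ.(λ.λ.0 1) 3) (λ.λ.1 0)
  step 1: λ.λ.λ.(λ.λ.0 1) (λ.λ.1 0)
  step 2: λ.λ.λ.λ.0 (λ.λ.1 0)

Answer: after 2 steps: λ.λ.λ.λ.0 (λ.λ.1 0)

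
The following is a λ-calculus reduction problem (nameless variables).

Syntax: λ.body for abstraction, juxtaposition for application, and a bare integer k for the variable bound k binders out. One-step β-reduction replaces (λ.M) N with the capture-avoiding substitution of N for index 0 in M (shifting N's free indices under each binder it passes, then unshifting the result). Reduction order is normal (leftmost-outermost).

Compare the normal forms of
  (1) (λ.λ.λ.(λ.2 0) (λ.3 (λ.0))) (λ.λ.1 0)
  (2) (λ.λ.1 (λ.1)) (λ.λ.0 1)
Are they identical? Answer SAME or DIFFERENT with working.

Answer: DIFFERENT — A ⇓ λ.λ.1 (λ.λ.0), B ⇓ λ.λ.0 (λ.2)

Working:
Term A:
  start: (λ.λ.λ.(λ.2 0) (λ.3 (λ.0))) (λ.λ.1 0)
  step 1: λ.λ.(λ.2 0) (λ.(λ.λ.1 0) (λ.0))
  step 2: λ.λ.1 (λ.(λ.λ.1 0) (λ.0))
  step 3: λ.λ.1 (λ.λ.(λ.0) 0)
  step 4: λ.λ.1 (λ.λ.0)

Term B:
  start: (λ.λ.1 (λ.1)) (λ.λ.0 1)
  step 1: λ.(λ.λ.0 1) (λ.1)
  step 2: λ.λ.0 (λ.2)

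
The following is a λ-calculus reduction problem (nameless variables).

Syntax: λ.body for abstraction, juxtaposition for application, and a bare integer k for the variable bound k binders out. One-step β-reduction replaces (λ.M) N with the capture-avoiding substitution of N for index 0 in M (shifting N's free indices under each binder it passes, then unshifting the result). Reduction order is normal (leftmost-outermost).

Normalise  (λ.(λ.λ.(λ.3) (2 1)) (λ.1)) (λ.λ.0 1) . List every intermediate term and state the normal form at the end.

Answer: normal form = λ.λ.λ.0 1  (in 3 steps)

Derivation:
  start: (λ.(λ.λ.(λ.3) (2 1)) (λ.1)) (λ.λ.0 1)
  step 1: (λ.λ.(λ.λ.λ.0 1) ((λ.λ.0 1) 1)) (λ.λ.λ.0 1)
  step 2: λ.(λ.λ.λ.0 1) ((λ.λ.0 1) (λ.λ.λ.0 1))
  step 3: λ.λ.λ.0 1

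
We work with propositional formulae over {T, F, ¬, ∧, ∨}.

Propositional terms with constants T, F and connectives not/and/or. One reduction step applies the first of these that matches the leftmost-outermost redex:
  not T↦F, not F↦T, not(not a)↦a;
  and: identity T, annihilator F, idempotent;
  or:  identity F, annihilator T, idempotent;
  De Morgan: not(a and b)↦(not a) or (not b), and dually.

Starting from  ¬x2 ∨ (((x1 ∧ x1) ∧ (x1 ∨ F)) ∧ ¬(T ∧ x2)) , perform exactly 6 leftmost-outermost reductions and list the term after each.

Answer: after 6 steps: ¬x2 ∨ (x1 ∧ ¬x2)

Derivation:
  start: ¬x2 ∨ (((x1 ∧ x1) ∧ (x1 ∨ F)) ∧ ¬(T ∧ x2))
  step 1: ¬x2 ∨ ((x1 ∧ (x1 ∨ F)) ∧ ¬(T ∧ x2))
  step 2: ¬x2 ∨ ((x1 ∧ x1) ∧ ¬(T ∧ x2))
  step 3: ¬x2 ∨ (x1 ∧ ¬(T ∧ x2))
  step 4: ¬x2 ∨ (x1 ∧ (¬T ∨ ¬x2))
  step 5: ¬x2 ∨ (x1 ∧ (F ∨ ¬x2))
  step 6: ¬x2 ∨ (x1 ∧ ¬x2)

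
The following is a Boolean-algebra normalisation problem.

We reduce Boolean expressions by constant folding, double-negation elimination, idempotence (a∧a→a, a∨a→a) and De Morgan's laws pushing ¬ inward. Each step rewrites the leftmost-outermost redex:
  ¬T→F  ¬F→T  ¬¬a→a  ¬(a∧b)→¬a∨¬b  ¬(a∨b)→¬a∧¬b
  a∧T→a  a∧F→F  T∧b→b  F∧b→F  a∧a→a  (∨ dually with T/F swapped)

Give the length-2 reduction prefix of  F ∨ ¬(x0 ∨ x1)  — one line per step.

  start: F ∨ ¬(x0 ∨ x1)
  →1  ¬(x0 ∨ x1)
  →2  ¬x0 ∧ ¬x1

Answer: after 2 steps: ¬x0 ∧ ¬x1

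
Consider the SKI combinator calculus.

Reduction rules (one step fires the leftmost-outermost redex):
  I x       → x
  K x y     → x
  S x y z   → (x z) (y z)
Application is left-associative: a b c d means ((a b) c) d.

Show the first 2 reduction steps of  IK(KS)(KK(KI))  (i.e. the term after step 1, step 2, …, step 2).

Answer: after 2 steps: KS

Working:
  start: IK(KS)(KK(KI))
  step 1: K(KS)(KK(KI))
  step 2: KS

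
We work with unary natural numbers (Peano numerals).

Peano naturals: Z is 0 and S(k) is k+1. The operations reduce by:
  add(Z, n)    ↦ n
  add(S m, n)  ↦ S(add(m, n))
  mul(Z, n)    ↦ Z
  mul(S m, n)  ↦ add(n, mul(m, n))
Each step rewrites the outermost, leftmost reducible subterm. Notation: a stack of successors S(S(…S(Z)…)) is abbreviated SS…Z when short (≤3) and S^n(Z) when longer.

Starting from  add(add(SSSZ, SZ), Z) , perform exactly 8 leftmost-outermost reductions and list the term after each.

Answer: after 8 steps: S(S(S(S(add(Z, Z)))))

Working:
  start: add(add(SSSZ, SZ), Z)
  step 1: add(S(add(SSZ, SZ)), Z)
  step 2: S(add(add(SSZ, SZ), Z))
  step 3: S(add(S(add(SZ, SZ)), Z))
  step 4: S(S(add(add(SZ, SZ), Z)))
  step 5: S(S(add(S(add(Z, SZ)), Z)))
  step 6: S(S(S(add(add(Z, SZ), Z))))
  step 7: S(S(S(add(SZ, Z))))
  step 8: S(S(S(S(add(Z, Z)))))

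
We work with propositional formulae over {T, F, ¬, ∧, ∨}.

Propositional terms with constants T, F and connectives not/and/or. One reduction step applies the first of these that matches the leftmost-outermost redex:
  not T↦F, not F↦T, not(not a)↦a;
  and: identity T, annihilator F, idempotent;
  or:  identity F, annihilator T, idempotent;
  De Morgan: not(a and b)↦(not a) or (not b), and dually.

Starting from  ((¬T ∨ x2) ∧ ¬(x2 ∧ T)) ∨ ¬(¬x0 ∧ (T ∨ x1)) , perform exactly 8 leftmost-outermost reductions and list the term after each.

Answer: after 8 steps: (x2 ∧ ¬x2) ∨ (x0 ∨ (¬T ∧ ¬x1))

Reduction:
  start: ((¬T ∨ x2) ∧ ¬(x2 ∧ T)) ∨ ¬(¬x0 ∧ (T ∨ x1))
  →1  ((F ∨ x2) ∧ ¬(x2 ∧ T)) ∨ ¬(¬x0 ∧ (T ∨ x1))
  →2  (x2 ∧ ¬(x2 ∧ T)) ∨ ¬(¬x0 ∧ (T ∨ x1))
  →3  (x2 ∧ (¬x2 ∨ ¬T)) ∨ ¬(¬x0 ∧ (T ∨ x1))
  →4  (x2 ∧ (¬x2 ∨ F)) ∨ ¬(¬x0 ∧ (T ∨ x1))
  →5  (x2 ∧ ¬x2) ∨ ¬(¬x0 ∧ (T ∨ x1))
  →6  (x2 ∧ ¬x2) ∨ (¬¬x0 ∨ ¬(T ∨ x1))
  →7  (x2 ∧ ¬x2) ∨ (x0 ∨ ¬(T ∨ x1))
  →8  (x2 ∧ ¬x2) ∨ (x0 ∨ (¬T ∧ ¬x1))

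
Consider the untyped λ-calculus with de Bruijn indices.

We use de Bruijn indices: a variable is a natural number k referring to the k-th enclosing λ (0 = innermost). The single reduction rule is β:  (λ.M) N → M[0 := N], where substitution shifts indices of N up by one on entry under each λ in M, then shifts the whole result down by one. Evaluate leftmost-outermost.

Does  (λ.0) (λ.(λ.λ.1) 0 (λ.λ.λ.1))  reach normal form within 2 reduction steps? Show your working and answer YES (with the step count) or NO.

Answer: NO — after 2 steps the term is λ.(λ.1) (λ.λ.λ.1), not yet normal

Reduction:
  start: (λ.0) (λ.(λ.λ.1) 0 (λ.λ.λ.1))
  step 1: λ.(λ.λ.1) 0 (λ.λ.λ.1)
  step 2: λ.(λ.1) (λ.λ.λ.1)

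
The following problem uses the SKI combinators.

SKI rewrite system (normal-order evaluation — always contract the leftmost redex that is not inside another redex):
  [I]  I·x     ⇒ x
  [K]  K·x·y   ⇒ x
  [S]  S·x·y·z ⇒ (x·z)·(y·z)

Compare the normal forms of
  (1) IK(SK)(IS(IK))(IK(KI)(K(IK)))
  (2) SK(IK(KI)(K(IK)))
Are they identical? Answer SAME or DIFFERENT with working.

Term A:
  start: IK(SK)(IS(IK))(IK(KI)(K(IK)))
  step 1: K(SK)(IS(IK))(IK(KI)(K(IK)))
  step 2: SK(IK(KI)(K(IK)))
  step 3: SK(K(KI)(K(IK)))
  step 4: SK(KI)

Term B:
  start: SK(IK(KI)(K(IK)))
  step 1: SK(K(KI)(K(IK)))
  step 2: SK(KI)

Answer: SAME — A ⇓ SK(KI), B ⇓ SK(KI)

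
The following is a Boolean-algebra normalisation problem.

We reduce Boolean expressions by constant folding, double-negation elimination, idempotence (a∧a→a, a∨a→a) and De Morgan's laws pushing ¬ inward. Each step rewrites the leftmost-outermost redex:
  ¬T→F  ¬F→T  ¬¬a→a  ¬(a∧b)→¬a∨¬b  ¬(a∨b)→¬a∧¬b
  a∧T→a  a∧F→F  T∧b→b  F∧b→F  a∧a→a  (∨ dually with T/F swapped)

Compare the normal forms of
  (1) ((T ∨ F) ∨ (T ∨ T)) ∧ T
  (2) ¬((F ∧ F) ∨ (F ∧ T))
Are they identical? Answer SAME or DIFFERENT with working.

Term A:
  start: ((T ∨ F) ∨ (T ∨ T)) ∧ T
  →1  (T ∨ F) ∨ (T ∨ T)
  →2  T ∨ (T ∨ T)
  →3  T

Term B:
  start: ¬((F ∧ F) ∨ (F ∧ T))
  →1  ¬(F ∧ F) ∧ ¬(F ∧ T)
  →2  (¬F ∨ ¬F) ∧ ¬(F ∧ T)
  →3  ¬F ∧ ¬(F ∧ T)
  →4  T ∧ ¬(F ∧ T)
  →5  ¬(F ∧ T)
  →6  ¬F ∨ ¬T
  →7  T ∨ ¬T
  →8  T

Answer: SAME — A ⇓ T, B ⇓ T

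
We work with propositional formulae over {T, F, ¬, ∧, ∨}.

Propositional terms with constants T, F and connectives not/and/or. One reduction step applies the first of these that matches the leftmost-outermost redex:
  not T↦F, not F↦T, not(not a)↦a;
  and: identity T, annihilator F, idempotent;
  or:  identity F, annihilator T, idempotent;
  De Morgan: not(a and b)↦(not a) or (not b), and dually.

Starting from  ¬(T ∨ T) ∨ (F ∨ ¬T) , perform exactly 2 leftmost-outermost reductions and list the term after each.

Answer: after 2 steps: ¬T ∨ (F ∨ ¬T)

Working:
  start: ¬(T ∨ T) ∨ (F ∨ ¬T)
  [1] (¬T ∧ ¬T) ∨ (F ∨ ¬T)
  [2] ¬T ∨ (F ∨ ¬T)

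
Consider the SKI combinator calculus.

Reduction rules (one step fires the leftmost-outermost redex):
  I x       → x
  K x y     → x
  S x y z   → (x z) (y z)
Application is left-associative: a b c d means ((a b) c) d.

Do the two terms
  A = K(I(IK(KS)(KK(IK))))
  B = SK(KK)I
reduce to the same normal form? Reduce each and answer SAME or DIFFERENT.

Term A:
  start: K(I(IK(KS)(KK(IK))))
  →1  K(IK(KS)(KK(IK)))
  →2  K(K(KS)(KK(IK)))
  →3  K(KS)

Term B:
  start: SK(KK)I
  →1  KI(KKI)
  →2  I

Answer: DIFFERENT — A ⇓ K(KS), B ⇓ I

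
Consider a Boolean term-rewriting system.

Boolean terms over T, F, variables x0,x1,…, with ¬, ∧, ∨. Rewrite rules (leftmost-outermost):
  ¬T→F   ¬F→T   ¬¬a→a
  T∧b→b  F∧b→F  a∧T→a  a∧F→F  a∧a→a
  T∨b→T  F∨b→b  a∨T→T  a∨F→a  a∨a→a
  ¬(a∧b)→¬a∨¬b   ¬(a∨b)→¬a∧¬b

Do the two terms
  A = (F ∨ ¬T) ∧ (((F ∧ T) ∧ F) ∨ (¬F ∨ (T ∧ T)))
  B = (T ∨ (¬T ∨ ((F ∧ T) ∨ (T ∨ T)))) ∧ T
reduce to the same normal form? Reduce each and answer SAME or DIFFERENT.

Answer: DIFFERENT — A ⇓ F, B ⇓ T

Reduction:
Term A:
  start: (F ∨ ¬T) ∧ (((F ∧ T) ∧ F) ∨ (¬F ∨ (T ∧ T)))
  [1] ¬T ∧ (((F ∧ T) ∧ F) ∨ (¬F ∨ (T ∧ T)))
  [2] F ∧ (((F ∧ T) ∧ F) ∨ (¬F ∨ (T ∧ T)))
  [3] F

Term B:
  start: (T ∨ (¬T ∨ ((F ∧ T) ∨ (T ∨ T)))) ∧ T
  [1] T ∨ (¬T ∨ ((F ∧ T) ∨ (T ∨ T)))
  [2] T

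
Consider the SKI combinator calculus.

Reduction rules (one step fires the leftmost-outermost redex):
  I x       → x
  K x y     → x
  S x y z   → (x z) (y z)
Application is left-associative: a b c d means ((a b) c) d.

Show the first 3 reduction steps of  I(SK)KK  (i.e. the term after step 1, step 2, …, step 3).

Answer: after 3 steps: K

Reduction:
  start: I(SK)KK
  →1  SKKK
  →2  KK(KK)
  →3  K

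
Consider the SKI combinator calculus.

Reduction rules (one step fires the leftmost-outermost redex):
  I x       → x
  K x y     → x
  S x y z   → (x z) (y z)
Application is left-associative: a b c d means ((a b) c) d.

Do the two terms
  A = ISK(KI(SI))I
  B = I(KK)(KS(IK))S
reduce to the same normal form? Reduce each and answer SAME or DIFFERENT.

Answer: DIFFERENT — A ⇓ I, B ⇓ KS

Derivation:
Term A:
  start: ISK(KI(SI))I
  step 1: SK(KI(SI))I
  step 2: KI(KI(SI)I)
  step 3: I

Term B:
  start: I(KK)(KS(IK))S
  step 1: KK(KS(IK))S
  step 2: KS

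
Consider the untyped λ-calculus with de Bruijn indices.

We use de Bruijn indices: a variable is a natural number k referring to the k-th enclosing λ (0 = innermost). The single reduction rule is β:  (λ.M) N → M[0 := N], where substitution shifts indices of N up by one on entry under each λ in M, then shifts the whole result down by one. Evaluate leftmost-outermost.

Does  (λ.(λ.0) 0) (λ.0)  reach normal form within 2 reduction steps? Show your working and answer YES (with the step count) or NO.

  start: (λ.(λ.0) 0) (λ.0)
  →1  (λ.0) (λ.0)
  →2  λ.0

Answer: YES — reaches normal form λ.0 in 2 ≤ 2 steps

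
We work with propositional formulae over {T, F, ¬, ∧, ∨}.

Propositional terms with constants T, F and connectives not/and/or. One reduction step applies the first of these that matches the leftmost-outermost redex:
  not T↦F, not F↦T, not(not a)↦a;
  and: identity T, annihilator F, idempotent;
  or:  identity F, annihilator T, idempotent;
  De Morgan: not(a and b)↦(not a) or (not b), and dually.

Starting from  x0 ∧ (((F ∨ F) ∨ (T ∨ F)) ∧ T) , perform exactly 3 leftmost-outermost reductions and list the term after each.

  start: x0 ∧ (((F ∨ F) ∨ (T ∨ F)) ∧ T)
  [1] x0 ∧ ((F ∨ F) ∨ (T ∨ F))
  [2] x0 ∧ (F ∨ (T ∨ F))
  [3] x0 ∧ (T ∨ F)

Answer: after 3 steps: x0 ∧ (T ∨ F)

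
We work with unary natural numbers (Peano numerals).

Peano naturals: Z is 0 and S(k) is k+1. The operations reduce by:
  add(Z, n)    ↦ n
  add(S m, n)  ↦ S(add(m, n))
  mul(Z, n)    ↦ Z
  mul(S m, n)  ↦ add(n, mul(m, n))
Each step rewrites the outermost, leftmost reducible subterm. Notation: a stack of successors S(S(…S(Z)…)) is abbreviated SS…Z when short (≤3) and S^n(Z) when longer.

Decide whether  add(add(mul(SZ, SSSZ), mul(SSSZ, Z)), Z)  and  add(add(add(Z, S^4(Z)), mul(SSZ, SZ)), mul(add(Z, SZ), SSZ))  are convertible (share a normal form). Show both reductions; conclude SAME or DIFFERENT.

Answer: DIFFERENT — A ⇓ SSSZ, B ⇓ S^8(Z)

Derivation:
Term A:
  start: add(add(mul(SZ, SSSZ), mul(SSSZ, Z)), Z)
  →1  add(add(add(SSSZ, mul(Z, SSSZ)), mul(SSSZ, Z)), Z)
  →2  add(add(S(add(SSZ, mul(Z, SSSZ))), mul(SSSZ, Z)), Z)
  →3  add(S(add(add(SSZ, mul(Z, SSSZ)), mul(SSSZ, Z))), Z)
  →4  S(add(add(add(SSZ, mul(Z, SSSZ)), mul(SSSZ, Z)), Z))
  →5  S(add(add(S(add(SZ, mul(Z, SSSZ))), mul(SSSZ, Z)), Z))
  →6  S(add(S(add(add(SZ, mul(Z, SSSZ)), mul(SSSZ, Z))), Z))
  →7  S(S(add(add(add(SZ, mul(Z, SSSZ)), mul(SSSZ, Z)), Z)))
  →8  S(S(add(add(S(add(Z, mul(Z, SSSZ))), mul(SSSZ, Z)), Z)))
  →9  S(S(add(S(add(add(Z, mul(Z, SSSZ)), mul(SSSZ, Z))), Z)))
  →10  S(S(S(add(add(add(Z, mul(Z, SSSZ)), mul(SSSZ, Z)), Z))))
  →11  S(S(S(add(add(mul(Z, SSSZ), mul(SSSZ, Z)), Z))))
  →12  S(S(S(add(add(Z, mul(SSSZ, Z)), Z))))
  →13  S(S(S(add(mul(SSSZ, Z), Z))))
  →14  S(S(S(add(add(Z, mul(SSZ, Z)), Z))))
  →15  S(S(S(add(mul(SSZ, Z), Z))))
  →16  S(S(S(add(add(Z, mul(SZ, Z)), Z))))
  →17  S(S(S(add(mul(SZ, Z), Z))))
  →18  S(S(S(add(add(Z, mul(Z, Z)), Z))))
  →19  S(S(S(add(mul(Z, Z), Z))))
  →20  S(S(S(add(Z, Z))))
  →21  SSSZ

Term B:
  start: add(add(add(Z, S^4(Z)), mul(SSZ, SZ)), mul(add(Z, SZ), SSZ))
  →1  add(add(S^4(Z), mul(SSZ, SZ)), mul(add(Z, SZ), SSZ))
  →2  add(S(add(SSSZ, mul(SSZ, SZ))), mul(add(Z, SZ), SSZ))
  →3  S(add(add(SSSZ, mul(SSZ, SZ)), mul(add(Z, SZ), SSZ)))
  →4  S(add(S(add(SSZ, mul(SSZ, SZ))), mul(add(Z, SZ), SSZ)))
  →5  S(S(add(add(SSZ, mul(SSZ, SZ)), mul(add(Z, SZ), SSZ))))
  →6  S(S(add(S(add(SZ, mul(SSZ, SZ))), mul(add(Z, SZ), SSZ))))
  →7  S(S(S(add(add(SZ, mul(SSZ, SZ)), mul(add(Z, SZ), SSZ)))))
  →8  S(S(S(add(S(add(Z, mul(SSZ, SZ))), mul(add(Z, SZ), SSZ)))))
  →9  S(S(S(S(add(add(Z, mul(SSZ, SZ)), mul(add(Z, SZ), SSZ))))))
  →10  S(S(S(S(add(mul(SSZ, SZ), mul(add(Z, SZ), SSZ))))))
  →11  S(S(S(S(add(add(SZ, mul(SZ, SZ)), mul(add(Z, SZ), SSZ))))))
  →12  S(S(S(S(add(S(add(Z, mul(SZ, SZ))), mul(add(Z, SZ), SSZ))))))
  →13  S(S(S(S(S(add(add(Z, mul(SZ, SZ)), mul(add(Z, SZ), SSZ)))))))
  →14  S(S(S(S(S(add(mul(SZ, SZ), mul(add(Z, SZ), SSZ)))))))
  →15  S(S(S(S(S(add(add(SZ, mul(Z, SZ)), mul(add(Z, SZ), SSZ)))))))
  →16  S(S(S(S(S(add(S(add(Z, mul(Z, SZ))), mul(add(Z, SZ), SSZ)))))))
  →17  S(S(S(S(S(S(add(add(Z, mul(Z, SZ)), mul(add(Z, SZ), SSZ))))))))
  →18  S(S(S(S(S(S(add(mul(Z, SZ), mul(add(Z, SZ), SSZ))))))))
  →19  S(S(S(S(S(S(add(Z, mul(add(Z, SZ), SSZ))))))))
  →20  S(S(S(S(S(S(mul(add(Z, SZ), SSZ)))))))
  →21  S(S(S(S(S(S(mul(SZ, SSZ)))))))
  →22  S(S(S(S(S(S(add(SSZ, mul(Z, SSZ))))))))
  →23  S(S(S(S(S(S(S(add(SZ, mul(Z, SSZ)))))))))
  →24  S(S(S(S(S(S(S(S(add(Z, mul(Z, SSZ))))))))))
  →25  S(S(S(S(S(S(S(S(mul(Z, SSZ)))))))))
  →26  S^8(Z)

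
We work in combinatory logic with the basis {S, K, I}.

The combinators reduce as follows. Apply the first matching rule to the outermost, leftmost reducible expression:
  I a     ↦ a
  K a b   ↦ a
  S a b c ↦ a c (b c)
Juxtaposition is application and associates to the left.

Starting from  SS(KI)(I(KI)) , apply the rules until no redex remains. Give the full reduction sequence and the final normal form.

Answer: normal form = S(KI)I  (in 3 steps)

Reduction:
  start: SS(KI)(I(KI))
  step 1: S(I(KI))(KI(I(KI)))
  step 2: S(KI)(KI(I(KI)))
  step 3: S(KI)I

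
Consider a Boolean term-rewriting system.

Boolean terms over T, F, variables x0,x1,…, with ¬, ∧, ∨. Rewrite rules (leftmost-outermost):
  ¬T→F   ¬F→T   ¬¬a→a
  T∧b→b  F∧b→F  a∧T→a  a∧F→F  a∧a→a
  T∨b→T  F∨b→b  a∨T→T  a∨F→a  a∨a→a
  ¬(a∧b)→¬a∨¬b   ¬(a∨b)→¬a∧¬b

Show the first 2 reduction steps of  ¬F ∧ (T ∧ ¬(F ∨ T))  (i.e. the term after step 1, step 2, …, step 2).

  start: ¬F ∧ (T ∧ ¬(F ∨ T))
  [1] T ∧ (T ∧ ¬(F ∨ T))
  [2] T ∧ ¬(F ∨ T)

Answer: after 2 steps: T ∧ ¬(F ∨ T)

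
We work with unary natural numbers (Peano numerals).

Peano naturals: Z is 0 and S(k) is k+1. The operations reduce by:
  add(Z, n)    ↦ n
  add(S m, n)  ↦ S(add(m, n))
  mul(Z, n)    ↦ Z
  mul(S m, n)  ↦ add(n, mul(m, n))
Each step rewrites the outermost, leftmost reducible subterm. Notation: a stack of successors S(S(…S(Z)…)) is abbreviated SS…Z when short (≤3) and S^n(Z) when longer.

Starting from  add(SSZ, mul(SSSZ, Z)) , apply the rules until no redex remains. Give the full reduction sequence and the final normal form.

  start: add(SSZ, mul(SSSZ, Z))
  →1  S(add(SZ, mul(SSSZ, Z)))
  →2  S(S(add(Z, mul(SSSZ, Z))))
  →3  S(S(mul(SSSZ, Z)))
  →4  S(S(add(Z, mul(SSZ, Z))))
  →5  S(S(mul(SSZ, Z)))
  →6  S(S(add(Z, mul(SZ, Z))))
  →7  S(S(mul(SZ, Z)))
  →8  S(S(add(Z, mul(Z, Z))))
  →9  S(S(mul(Z, Z)))
  →10  SSZ

Answer: normal form = SSZ  (in 10 steps)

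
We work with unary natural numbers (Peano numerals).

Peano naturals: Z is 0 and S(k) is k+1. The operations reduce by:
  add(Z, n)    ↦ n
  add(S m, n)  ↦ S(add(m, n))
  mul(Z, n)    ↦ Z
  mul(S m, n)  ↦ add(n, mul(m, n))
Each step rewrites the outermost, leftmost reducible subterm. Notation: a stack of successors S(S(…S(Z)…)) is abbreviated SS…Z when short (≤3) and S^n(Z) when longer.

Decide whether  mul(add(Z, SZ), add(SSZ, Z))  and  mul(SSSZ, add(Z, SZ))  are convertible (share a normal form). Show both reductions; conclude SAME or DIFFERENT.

Answer: DIFFERENT — A ⇓ SSZ, B ⇓ SSSZ

Working:
Term A:
  start: mul(add(Z, SZ), add(SSZ, Z))
  →1  mul(SZ, add(SSZ, Z))
  →2  add(add(SSZ, Z), mul(Z, add(SSZ, Z)))
  →3  add(S(add(SZ, Z)), mul(Z, add(SSZ, Z)))
  →4  S(add(add(SZ, Z), mul(Z, add(SSZ, Z))))
  →5  S(add(S(add(Z, Z)), mul(Z, add(SSZ, Z))))
  →6  S(S(add(add(Z, Z), mul(Z, add(SSZ, Z)))))
  →7  S(S(add(Z, mul(Z, add(SSZ, Z)))))
  →8  S(S(mul(Z, add(SSZ, Z))))
  →9  SSZ

Term B:
  start: mul(SSSZ, add(Z, SZ))
  →1  add(add(Z, SZ), mul(SSZ, add(Z, SZ)))
  →2  add(SZ, mul(SSZ, add(Z, SZ)))
  →3  S(add(Z, mul(SSZ, add(Z, SZ))))
  →4  S(mul(SSZ, add(Z, SZ)))
  →5  S(add(add(Z, SZ), mul(SZ, add(Z, SZ))))
  →6  S(add(SZ, mul(SZ, add(Z, SZ))))
  →7  S(S(add(Z, mul(SZ, add(Z, SZ)))))
  →8  S(S(mul(SZ, add(Z, SZ))))
  →9  S(S(add(add(Z, SZ), mul(Z, add(Z, SZ)))))
  →10  S(S(add(SZ, mul(Z, add(Z, SZ)))))
  →11  S(S(S(add(Z, mul(Z, add(Z, SZ))))))
  →12  S(S(S(mul(Z, add(Z, SZ)))))
  →13  SSSZ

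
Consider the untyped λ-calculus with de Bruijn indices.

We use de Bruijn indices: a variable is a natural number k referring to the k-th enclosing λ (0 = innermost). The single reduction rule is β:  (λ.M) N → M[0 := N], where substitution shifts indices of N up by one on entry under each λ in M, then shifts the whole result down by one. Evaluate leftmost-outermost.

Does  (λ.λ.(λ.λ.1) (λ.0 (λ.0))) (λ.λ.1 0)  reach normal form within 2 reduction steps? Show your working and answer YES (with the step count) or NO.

  start: (λ.λ.(λ.λ.1) (λ.0 (λ.0))) (λ.λ.1 0)
  step 1: λ.(λ.λ.1) (λ.0 (λ.0))
  step 2: λ.λ.λ.0 (λ.0)

Answer: YES — reaches normal form λ.λ.λ.0 (λ.0) in 2 ≤ 2 steps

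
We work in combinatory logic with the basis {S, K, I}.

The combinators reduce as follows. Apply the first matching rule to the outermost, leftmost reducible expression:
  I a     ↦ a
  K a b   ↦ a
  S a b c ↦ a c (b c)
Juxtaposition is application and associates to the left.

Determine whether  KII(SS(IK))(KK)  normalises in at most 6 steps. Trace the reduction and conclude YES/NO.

Answer: YES — reaches normal form S(KK)(K(KK)) in 4 ≤ 6 steps

Reduction:
  start: KII(SS(IK))(KK)
  step 1: I(SS(IK))(KK)
  step 2: SS(IK)(KK)
  step 3: S(KK)(IK(KK))
  step 4: S(KK)(K(KK))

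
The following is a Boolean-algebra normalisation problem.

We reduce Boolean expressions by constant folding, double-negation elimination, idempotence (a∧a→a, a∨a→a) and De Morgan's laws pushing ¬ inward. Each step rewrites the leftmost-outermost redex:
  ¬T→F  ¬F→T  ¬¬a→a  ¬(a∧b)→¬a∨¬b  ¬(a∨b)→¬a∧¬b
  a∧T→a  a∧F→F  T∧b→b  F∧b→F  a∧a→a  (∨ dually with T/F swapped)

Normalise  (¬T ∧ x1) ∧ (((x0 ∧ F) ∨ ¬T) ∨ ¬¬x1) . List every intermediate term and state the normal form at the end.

  start: (¬T ∧ x1) ∧ (((x0 ∧ F) ∨ ¬T) ∨ ¬¬x1)
  step 1: (F ∧ x1) ∧ (((x0 ∧ F) ∨ ¬T) ∨ ¬¬x1)
  step 2: F ∧ (((x0 ∧ F) ∨ ¬T) ∨ ¬¬x1)
  step 3: F

Answer: normal form = F  (in 3 steps)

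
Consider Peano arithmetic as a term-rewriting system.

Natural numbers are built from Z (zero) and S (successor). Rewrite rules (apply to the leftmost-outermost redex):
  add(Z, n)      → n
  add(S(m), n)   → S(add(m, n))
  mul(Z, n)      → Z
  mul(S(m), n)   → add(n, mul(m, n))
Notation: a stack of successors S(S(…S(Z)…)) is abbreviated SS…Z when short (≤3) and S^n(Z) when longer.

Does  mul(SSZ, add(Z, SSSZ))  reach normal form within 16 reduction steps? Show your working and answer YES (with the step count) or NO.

  start: mul(SSZ, add(Z, SSSZ))
  step 1: add(add(Z, SSSZ), mul(SZ, add(Z, SSSZ)))
  step 2: add(SSSZ, mul(SZ, add(Z, SSSZ)))
  step 3: S(add(SSZ, mul(SZ, add(Z, SSSZ))))
  step 4: S(S(add(SZ, mul(SZ, add(Z, SSSZ)))))
  step 5: S(S(S(add(Z, mul(SZ, add(Z, SSSZ))))))
  step 6: S(S(S(mul(SZ, add(Z, SSSZ)))))
  step 7: S(S(S(add(add(Z, SSSZ), mul(Z, add(Z, SSSZ))))))
  step 8: S(S(S(add(SSSZ, mul(Z, add(Z, SSSZ))))))
  step 9: S(S(S(S(add(SSZ, mul(Z, add(Z, SSSZ)))))))
  step 10: S(S(S(S(S(add(SZ, mul(Z, add(Z, SSSZ))))))))
  step 11: S(S(S(S(S(S(add(Z, mul(Z, add(Z, SSSZ)))))))))
  step 12: S(S(S(S(S(S(mul(Z, add(Z, SSSZ))))))))
  step 13: S^6(Z)

Answer: YES — reaches normal form S^6(Z) in 13 ≤ 16 steps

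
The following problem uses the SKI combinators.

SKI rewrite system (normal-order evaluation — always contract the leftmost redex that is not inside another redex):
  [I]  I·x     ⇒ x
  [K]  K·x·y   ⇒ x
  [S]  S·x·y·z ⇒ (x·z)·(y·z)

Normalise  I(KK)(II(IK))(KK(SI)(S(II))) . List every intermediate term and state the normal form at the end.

  start: I(KK)(II(IK))(KK(SI)(S(II)))
  →1  KK(II(IK))(KK(SI)(S(II)))
  →2  K(KK(SI)(S(II)))
  →3  K(K(S(II)))
  →4  K(K(SI))

Answer: normal form = K(K(SI))  (in 4 steps)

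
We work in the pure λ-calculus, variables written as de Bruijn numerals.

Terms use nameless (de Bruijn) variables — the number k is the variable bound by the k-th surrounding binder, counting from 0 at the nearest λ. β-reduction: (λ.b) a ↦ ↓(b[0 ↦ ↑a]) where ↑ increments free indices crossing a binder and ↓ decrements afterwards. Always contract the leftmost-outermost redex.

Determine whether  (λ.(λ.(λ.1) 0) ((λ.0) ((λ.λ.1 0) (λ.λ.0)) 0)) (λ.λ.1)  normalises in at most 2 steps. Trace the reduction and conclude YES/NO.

  start: (λ.(λ.(λ.1) 0) ((λ.0) ((λ.λ.1 0) (λ.λ.0)) 0)) (λ.λ.1)
  [1] (λ.(λ.1) 0) ((λ.0) ((λ.λ.1 0) (λ.λ.0)) (λ.λ.1))
  [2] (λ.(λ.0) ((λ.λ.1 0) (λ.λ.0)) (λ.λ.1)) ((λ.0) ((λ.λ.1 0) (λ.λ.0)) (λ.λ.1))

Answer: NO — after 2 steps the term is (λ.(λ.0) ((λ.λ.1 0) (λ.λ.0)) (λ.λ.1)) ((λ.0) ((λ.λ.1 0) (λ.λ.0)) (λ.λ.1)), not yet normal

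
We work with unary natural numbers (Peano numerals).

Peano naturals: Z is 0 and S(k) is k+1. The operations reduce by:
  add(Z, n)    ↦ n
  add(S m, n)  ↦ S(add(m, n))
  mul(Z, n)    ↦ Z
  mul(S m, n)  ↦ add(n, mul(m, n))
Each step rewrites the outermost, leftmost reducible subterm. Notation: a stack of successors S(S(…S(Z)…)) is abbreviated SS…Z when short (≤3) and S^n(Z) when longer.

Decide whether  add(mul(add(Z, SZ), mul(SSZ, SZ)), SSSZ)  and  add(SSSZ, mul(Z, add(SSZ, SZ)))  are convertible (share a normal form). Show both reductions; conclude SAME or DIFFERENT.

Answer: DIFFERENT — A ⇓ S^5(Z), B ⇓ SSSZ

Working:
Term A:
  start: add(mul(add(Z, SZ), mul(SSZ, SZ)), SSSZ)
  step 1: add(mul(SZ, mul(SSZ, SZ)), SSSZ)
  step 2: add(add(mul(SSZ, SZ), mul(Z, mul(SSZ, SZ))), SSSZ)
  step 3: add(add(add(SZ, mul(SZ, SZ)), mul(Z, mul(SSZ, SZ))), SSSZ)
  step 4: add(add(S(add(Z, mul(SZ, SZ))), mul(Z, mul(SSZ, SZ))), SSSZ)
  step 5: add(S(add(add(Z, mul(SZ, SZ)), mul(Z, mul(SSZ, SZ)))), SSSZ)
  step 6: S(add(add(add(Z, mul(SZ, SZ)), mul(Z, mul(SSZ, SZ))), SSSZ))
  step 7: S(add(add(mul(SZ, SZ), mul(Z, mul(SSZ, SZ))), SSSZ))
  step 8: S(add(add(add(SZ, mul(Z, SZ)), mul(Z, mul(SSZ, SZ))), SSSZ))
  step 9: S(add(add(S(add(Z, mul(Z, SZ))), mul(Z, mul(SSZ, SZ))), SSSZ))
  step 10: S(add(S(add(add(Z, mul(Z, SZ)), mul(Z, mul(SSZ, SZ)))), SSSZ))
  step 11: S(S(add(add(add(Z, mul(Z, SZ)), mul(Z, mul(SSZ, SZ))), SSSZ)))
  step 12: S(S(add(add(mul(Z, SZ), mul(Z, mul(SSZ, SZ))), SSSZ)))
  step 13: S(S(add(add(Z, mul(Z, mul(SSZ, SZ))), SSSZ)))
  step 14: S(S(add(mul(Z, mul(SSZ, SZ)), SSSZ)))
  step 15: S(S(add(Z, SSSZ)))
  step 16: S^5(Z)

Term B:
  start: add(SSSZ, mul(Z, add(SSZ, SZ)))
  step 1: S(add(SSZ, mul(Z, add(SSZ, SZ))))
  step 2: S(S(add(SZ, mul(Z, add(SSZ, SZ)))))
  step 3: S(S(S(add(Z, mul(Z, add(SSZ, SZ))))))
  step 4: S(S(S(mul(Z, add(SSZ, SZ)))))
  step 5: SSSZ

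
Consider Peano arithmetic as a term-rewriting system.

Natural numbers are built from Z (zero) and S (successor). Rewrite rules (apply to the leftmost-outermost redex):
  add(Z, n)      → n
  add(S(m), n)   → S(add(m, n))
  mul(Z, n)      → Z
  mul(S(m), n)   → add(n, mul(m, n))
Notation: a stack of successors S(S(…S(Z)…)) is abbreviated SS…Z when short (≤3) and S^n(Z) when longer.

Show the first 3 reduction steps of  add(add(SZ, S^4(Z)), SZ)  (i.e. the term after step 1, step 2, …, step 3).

Answer: after 3 steps: S(add(S^4(Z), SZ))

Reduction:
  start: add(add(SZ, S^4(Z)), SZ)
  step 1: add(S(add(Z, S^4(Z))), SZ)
  step 2: S(add(add(Z, S^4(Z)), SZ))
  step 3: S(add(S^4(Z), SZ))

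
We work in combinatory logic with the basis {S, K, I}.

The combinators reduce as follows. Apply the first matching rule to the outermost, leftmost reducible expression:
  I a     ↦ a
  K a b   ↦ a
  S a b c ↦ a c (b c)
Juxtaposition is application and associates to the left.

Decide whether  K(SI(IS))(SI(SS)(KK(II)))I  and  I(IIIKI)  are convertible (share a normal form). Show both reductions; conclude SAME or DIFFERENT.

Answer: DIFFERENT — A ⇓ SI, B ⇓ KI

Derivation:
Term A:
  start: K(SI(IS))(SI(SS)(KK(II)))I
  [1] SI(IS)I
  [2] II(ISI)
  [3] I(ISI)
  [4] ISI
  [5] SI

Term B:
  start: I(IIIKI)
  [1] IIIKI
  [2] IIKI
  [3] IKI
  [4] KI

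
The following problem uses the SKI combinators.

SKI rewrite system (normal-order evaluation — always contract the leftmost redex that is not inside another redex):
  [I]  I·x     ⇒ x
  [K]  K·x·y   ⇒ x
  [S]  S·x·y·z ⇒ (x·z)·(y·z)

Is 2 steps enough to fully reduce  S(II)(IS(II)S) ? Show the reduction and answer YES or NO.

  start: S(II)(IS(II)S)
  →1  SI(IS(II)S)
  →2  SI(S(II)S)

Answer: NO — after 2 steps the term is SI(S(II)S), not yet normal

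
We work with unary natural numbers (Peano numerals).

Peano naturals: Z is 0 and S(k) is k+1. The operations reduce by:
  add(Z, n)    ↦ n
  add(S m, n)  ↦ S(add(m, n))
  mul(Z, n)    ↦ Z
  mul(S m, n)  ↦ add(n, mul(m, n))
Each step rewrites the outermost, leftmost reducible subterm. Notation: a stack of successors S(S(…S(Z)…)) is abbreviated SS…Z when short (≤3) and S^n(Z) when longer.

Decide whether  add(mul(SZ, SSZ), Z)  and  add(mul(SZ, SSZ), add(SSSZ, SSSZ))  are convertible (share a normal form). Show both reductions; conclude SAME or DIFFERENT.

Term A:
  start: add(mul(SZ, SSZ), Z)
  →1  add(add(SSZ, mul(Z, SSZ)), Z)
  →2  add(S(add(SZ, mul(Z, SSZ))), Z)
  →3  S(add(add(SZ, mul(Z, SSZ)), Z))
  →4  S(add(S(add(Z, mul(Z, SSZ))), Z))
  →5  S(S(add(add(Z, mul(Z, SSZ)), Z)))
  →6  S(S(add(mul(Z, SSZ), Z)))
  →7  S(S(add(Z, Z)))
  →8  SSZ

Term B:
  start: add(mul(SZ, SSZ), add(SSSZ, SSSZ))
  →1  add(add(SSZ, mul(Z, SSZ)), add(SSSZ, SSSZ))
  →2  add(S(add(SZ, mul(Z, SSZ))), add(SSSZ, SSSZ))
  →3  S(add(add(SZ, mul(Z, SSZ)), add(SSSZ, SSSZ)))
  →4  S(add(S(add(Z, mul(Z, SSZ))), add(SSSZ, SSSZ)))
  →5  S(S(add(add(Z, mul(Z, SSZ)), add(SSSZ, SSSZ))))
  →6  S(S(add(mul(Z, SSZ), add(SSSZ, SSSZ))))
  →7  S(S(add(Z, add(SSSZ, SSSZ))))
  →8  S(S(add(SSSZ, SSSZ)))
  →9  S(S(S(add(SSZ, SSSZ))))
  →10  S(S(S(S(add(SZ, SSSZ)))))
  →11  S(S(S(S(S(add(Z, SSSZ))))))
  →12  S^8(Z)

Answer: DIFFERENT — A ⇓ SSZ, B ⇓ S^8(Z)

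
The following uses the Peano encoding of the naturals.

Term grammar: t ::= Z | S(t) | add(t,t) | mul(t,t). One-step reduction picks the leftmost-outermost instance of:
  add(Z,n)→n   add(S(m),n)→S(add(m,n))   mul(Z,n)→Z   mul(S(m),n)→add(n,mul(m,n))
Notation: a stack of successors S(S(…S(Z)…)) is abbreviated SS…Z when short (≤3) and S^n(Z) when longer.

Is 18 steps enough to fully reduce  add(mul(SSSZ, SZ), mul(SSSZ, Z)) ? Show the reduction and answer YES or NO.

Answer: NO — after 18 steps the term is S(S(S(mul(SZ, Z)))), not yet normal

Working:
  start: add(mul(SSSZ, SZ), mul(SSSZ, Z))
  step 1: add(add(SZ, mul(SSZ, SZ)), mul(SSSZ, Z))
  step 2: add(S(add(Z, mul(SSZ, SZ))), mul(SSSZ, Z))
  step 3: S(add(add(Z, mul(SSZ, SZ)), mul(SSSZ, Z)))
  step 4: S(add(mul(SSZ, SZ), mul(SSSZ, Z)))
  step 5: S(add(add(SZ, mul(SZ, SZ)), mul(SSSZ, Z)))
  step 6: S(add(S(add(Z, mul(SZ, SZ))), mul(SSSZ, Z)))
  step 7: S(S(add(add(Z, mul(SZ, SZ)), mul(SSSZ, Z))))
  step 8: S(S(add(mul(SZ, SZ), mul(SSSZ, Z))))
  step 9: S(S(add(add(SZ, mul(Z, SZ)), mul(SSSZ, Z))))
  step 10: S(S(add(S(add(Z, mul(Z, SZ))), mul(SSSZ, Z))))
  step 11: S(S(S(add(add(Z, mul(Z, SZ)), mul(SSSZ, Z)))))
  step 12: S(S(S(add(mul(Z, SZ), mul(SSSZ, Z)))))
  step 13: S(S(S(add(Z, mul(SSSZ, Z)))))
  step 14: S(S(S(mul(SSSZ, Z))))
  step 15: S(S(S(add(Z, mul(SSZ, Z)))))
  step 16: S(S(S(mul(SSZ, Z))))
  step 17: S(S(S(add(Z, mul(SZ, Z)))))
  step 18: S(S(S(mul(SZ, Z))))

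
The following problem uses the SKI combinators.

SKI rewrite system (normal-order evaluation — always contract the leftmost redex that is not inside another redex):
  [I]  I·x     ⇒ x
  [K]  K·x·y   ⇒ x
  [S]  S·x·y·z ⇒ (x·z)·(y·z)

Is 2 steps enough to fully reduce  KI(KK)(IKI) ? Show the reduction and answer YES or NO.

  start: KI(KK)(IKI)
  →1  I(IKI)
  →2  IKI

Answer: NO — after 2 steps the term is IKI, not yet normal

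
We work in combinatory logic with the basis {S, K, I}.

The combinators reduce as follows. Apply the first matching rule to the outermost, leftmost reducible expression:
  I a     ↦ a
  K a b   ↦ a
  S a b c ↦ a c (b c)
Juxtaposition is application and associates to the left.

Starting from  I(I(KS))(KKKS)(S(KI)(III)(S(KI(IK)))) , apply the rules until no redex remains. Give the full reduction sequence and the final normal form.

  start: I(I(KS))(KKKS)(S(KI)(III)(S(KI(IK))))
  step 1: I(KS)(KKKS)(S(KI)(III)(S(KI(IK))))
  step 2: KS(KKKS)(S(KI)(III)(S(KI(IK))))
  step 3: S(S(KI)(III)(S(KI(IK))))
  step 4: S(KI(S(KI(IK)))(III(S(KI(IK)))))
  step 5: S(I(III(S(KI(IK)))))
  step 6: S(III(S(KI(IK))))
  step 7: S(II(S(KI(IK))))
  step 8: S(I(S(KI(IK))))
  step 9: S(S(KI(IK)))
  step 10: S(SI)

Answer: normal form = S(SI)  (in 10 steps)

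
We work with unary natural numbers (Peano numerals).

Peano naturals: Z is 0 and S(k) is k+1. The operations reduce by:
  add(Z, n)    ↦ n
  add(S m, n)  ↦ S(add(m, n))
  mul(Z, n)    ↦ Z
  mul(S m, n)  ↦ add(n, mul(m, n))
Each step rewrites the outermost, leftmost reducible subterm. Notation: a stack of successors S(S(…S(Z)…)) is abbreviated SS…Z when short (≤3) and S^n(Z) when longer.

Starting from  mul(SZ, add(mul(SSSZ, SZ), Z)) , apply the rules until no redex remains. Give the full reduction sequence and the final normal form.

Answer: normal form = SSSZ  (in 20 steps)

Working:
  start: mul(SZ, add(mul(SSSZ, SZ), Z))
  →1  add(add(mul(SSSZ, SZ), Z), mul(Z, add(mul(SSSZ, SZ), Z)))
  →2  add(add(add(SZ, mul(SSZ, SZ)), Z), mul(Z, add(mul(SSSZ, SZ), Z)))
  →3  add(add(S(add(Z, mul(SSZ, SZ))), Z), mul(Z, add(mul(SSSZ, SZ), Z)))
  →4  add(S(add(add(Z, mul(SSZ, SZ)), Z)), mul(Z, add(mul(SSSZ, SZ), Z)))
  →5  S(add(add(add(Z, mul(SSZ, SZ)), Z), mul(Z, add(mul(SSSZ, SZ), Z))))
  →6  S(add(add(mul(SSZ, SZ), Z), mul(Z, add(mul(SSSZ, SZ), Z))))
  →7  S(add(add(add(SZ, mul(SZ, SZ)), Z), mul(Z, add(mul(SSSZ, SZ), Z))))
  →8  S(add(add(S(add(Z, mul(SZ, SZ))), Z), mul(Z, add(mul(SSSZ, SZ), Z))))
  →9  S(add(S(add(add(Z, mul(SZ, SZ)), Z)), mul(Z, add(mul(SSSZ, SZ), Z))))
  →10  S(S(add(add(add(Z, mul(SZ, SZ)), Z), mul(Z, add(mul(SSSZ, SZ), Z)))))
  →11  S(S(add(add(mul(SZ, SZ), Z), mul(Z, add(mul(SSSZ, SZ), Z)))))
  →12  S(S(add(add(add(SZ, mul(Z, SZ)), Z), mul(Z, add(mul(SSSZ, SZ), Z)))))
  →13  S(S(add(add(S(add(Z, mul(Z, SZ))), Z), mul(Z, add(mul(SSSZ, SZ), Z)))))
  →14  S(S(add(S(add(add(Z, mul(Z, SZ)), Z)), mul(Z, add(mul(SSSZ, SZ), Z)))))
  →15  S(S(S(add(add(add(Z, mul(Z, SZ)), Z), mul(Z, add(mul(SSSZ, SZ), Z))))))
  →16  S(S(S(add(add(mul(Z, SZ), Z), mul(Z, add(mul(SSSZ, SZ), Z))))))
  →17  S(S(S(add(add(Z, Z), mul(Z, add(mul(SSSZ, SZ), Z))))))
  →18  S(S(S(add(Z, mul(Z, add(mul(SSSZ, SZ), Z))))))
  →19  S(S(S(mul(Z, add(mul(SSSZ, SZ), Z)))))
  →20  SSSZ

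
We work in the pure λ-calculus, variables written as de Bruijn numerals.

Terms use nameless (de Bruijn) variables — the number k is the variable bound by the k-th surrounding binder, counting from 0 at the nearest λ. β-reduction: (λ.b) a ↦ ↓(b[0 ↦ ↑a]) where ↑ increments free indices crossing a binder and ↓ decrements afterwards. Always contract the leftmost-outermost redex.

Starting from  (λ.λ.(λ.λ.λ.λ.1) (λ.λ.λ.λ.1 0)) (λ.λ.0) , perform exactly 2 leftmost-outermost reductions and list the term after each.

Answer: after 2 steps: λ.λ.λ.λ.1

Reduction:
  start: (λ.λ.(λ.λ.λ.λ.1) (λ.λ.λ.λ.1 0)) (λ.λ.0)
  →1  λ.(λ.λ.λ.λ.1) (λ.λ.λ.λ.1 0)
  →2  λ.λ.λ.λ.1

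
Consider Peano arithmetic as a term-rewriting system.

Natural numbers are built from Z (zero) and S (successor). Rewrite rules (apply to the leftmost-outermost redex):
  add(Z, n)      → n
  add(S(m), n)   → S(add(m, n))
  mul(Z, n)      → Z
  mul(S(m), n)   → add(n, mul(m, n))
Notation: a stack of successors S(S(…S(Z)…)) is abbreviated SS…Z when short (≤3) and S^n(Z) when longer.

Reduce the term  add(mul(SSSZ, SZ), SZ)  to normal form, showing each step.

  start: add(mul(SSSZ, SZ), SZ)
  →1  add(add(SZ, mul(SSZ, SZ)), SZ)
  →2  add(S(add(Z, mul(SSZ, SZ))), SZ)
  →3  S(add(add(Z, mul(SSZ, SZ)), SZ))
  →4  S(add(mul(SSZ, SZ), SZ))
  →5  S(add(add(SZ, mul(SZ, SZ)), SZ))
  →6  S(add(S(add(Z, mul(SZ, SZ))), SZ))
  →7  S(S(add(add(Z, mul(SZ, SZ)), SZ)))
  →8  S(S(add(mul(SZ, SZ), SZ)))
  →9  S(S(add(add(SZ, mul(Z, SZ)), SZ)))
  →10  S(S(add(S(add(Z, mul(Z, SZ))), SZ)))
  →11  S(S(S(add(add(Z, mul(Z, SZ)), SZ))))
  →12  S(S(S(add(mul(Z, SZ), SZ))))
  →13  S(S(S(add(Z, SZ))))
  →14  S^4(Z)

Answer: normal form = S^4(Z)  (in 14 steps)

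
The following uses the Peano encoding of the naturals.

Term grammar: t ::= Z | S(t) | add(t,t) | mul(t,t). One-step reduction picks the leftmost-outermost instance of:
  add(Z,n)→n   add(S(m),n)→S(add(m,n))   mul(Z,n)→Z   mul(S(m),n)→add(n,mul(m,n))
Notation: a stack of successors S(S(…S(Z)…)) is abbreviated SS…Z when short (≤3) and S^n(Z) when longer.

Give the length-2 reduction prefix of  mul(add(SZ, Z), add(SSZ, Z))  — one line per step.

Answer: after 2 steps: add(add(SSZ, Z), mul(add(Z, Z), add(SSZ, Z)))

Reduction:
  start: mul(add(SZ, Z), add(SSZ, Z))
  →1  mul(S(add(Z, Z)), add(SSZ, Z))
  →2  add(add(SSZ, Z), mul(add(Z, Z), add(SSZ, Z)))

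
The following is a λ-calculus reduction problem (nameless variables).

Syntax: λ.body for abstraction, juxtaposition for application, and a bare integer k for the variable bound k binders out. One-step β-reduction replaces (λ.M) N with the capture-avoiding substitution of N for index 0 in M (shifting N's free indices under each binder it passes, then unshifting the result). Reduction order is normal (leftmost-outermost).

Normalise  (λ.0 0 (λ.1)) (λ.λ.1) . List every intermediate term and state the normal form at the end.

  start: (λ.0 0 (λ.1)) (λ.λ.1)
  step 1: (λ.λ.1) (λ.λ.1) (λ.λ.λ.1)
  step 2: (λ.λ.λ.1) (λ.λ.λ.1)
  step 3: λ.λ.1

Answer: normal form = λ.λ.1  (in 3 steps)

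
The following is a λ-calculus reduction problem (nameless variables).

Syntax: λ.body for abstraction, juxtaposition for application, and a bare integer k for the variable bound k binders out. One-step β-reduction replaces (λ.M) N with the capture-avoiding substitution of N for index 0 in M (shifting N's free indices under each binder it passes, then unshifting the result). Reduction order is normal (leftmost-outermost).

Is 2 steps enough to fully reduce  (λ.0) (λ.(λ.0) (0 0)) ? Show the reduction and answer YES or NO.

  start: (λ.0) (λ.(λ.0) (0 0))
  [1] λ.(λ.0) (0 0)
  [2] λ.0 0

Answer: YES — reaches normal form λ.0 0 in 2 ≤ 2 steps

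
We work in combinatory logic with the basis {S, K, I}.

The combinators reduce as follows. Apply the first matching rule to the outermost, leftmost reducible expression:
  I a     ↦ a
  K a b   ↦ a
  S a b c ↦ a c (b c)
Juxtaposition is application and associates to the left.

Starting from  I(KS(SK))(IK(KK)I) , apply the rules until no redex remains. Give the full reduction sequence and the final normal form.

  start: I(KS(SK))(IK(KK)I)
  [1] KS(SK)(IK(KK)I)
  [2] S(IK(KK)I)
  [3] S(K(KK)I)
  [4] S(KK)

Answer: normal form = S(KK)  (in 4 steps)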